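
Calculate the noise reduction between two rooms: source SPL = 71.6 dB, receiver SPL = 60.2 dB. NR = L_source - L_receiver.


NR = L_source - L_receiver (difference between source and receiving room levels)
NR = 71.6 - 60.2 = 11.4 dB


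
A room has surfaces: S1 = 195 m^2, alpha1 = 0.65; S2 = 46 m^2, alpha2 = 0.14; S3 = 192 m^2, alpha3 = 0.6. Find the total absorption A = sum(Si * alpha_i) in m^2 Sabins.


195 * 0.65 = 126.75
46 * 0.14 = 6.44
192 * 0.6 = 115.2
A_total = 126.75 + 6.44 + 115.2 = 248.39 m^2


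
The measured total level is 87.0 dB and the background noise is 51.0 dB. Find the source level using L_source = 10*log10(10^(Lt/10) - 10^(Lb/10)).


10^(87.0/10) = 5.01187e+08
10^(51.0/10) = 125893
Difference = 5.01187e+08 - 125893 = 5.01061e+08
L_source = 10*log10(5.01061e+08) = 86.999 dB


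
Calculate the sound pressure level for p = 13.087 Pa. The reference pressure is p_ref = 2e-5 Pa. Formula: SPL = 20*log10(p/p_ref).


p / p_ref = 13.087 / 2e-5 = 654350
SPL = 20 * log10(654350) = 116.32 dB


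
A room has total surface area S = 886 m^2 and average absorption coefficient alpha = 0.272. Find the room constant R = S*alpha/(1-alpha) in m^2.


R = 886 * 0.272 / (1 - 0.272) = 331.03 m^2


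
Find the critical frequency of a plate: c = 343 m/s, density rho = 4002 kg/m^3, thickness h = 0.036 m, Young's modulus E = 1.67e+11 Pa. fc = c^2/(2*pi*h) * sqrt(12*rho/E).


12*rho/E = 12*4002/1.67e+11 = 2.87569e-07
sqrt(12*rho/E) = sqrt(2.87569e-07) = 0.000536255
c^2/(2*pi*h) = 343^2/(2*pi*0.036) = 520123
fc = 520123 * 0.000536255 = 278.92 Hz


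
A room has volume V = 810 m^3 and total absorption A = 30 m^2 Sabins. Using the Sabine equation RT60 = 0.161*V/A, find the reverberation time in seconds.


RT60 = 0.161 * 810 / 30 = 4.347 s


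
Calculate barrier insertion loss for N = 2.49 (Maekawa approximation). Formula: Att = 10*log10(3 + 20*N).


3 + 20*N = 3 + 20*2.49 = 52.8
Att = 10*log10(52.8) = 17.226 dB


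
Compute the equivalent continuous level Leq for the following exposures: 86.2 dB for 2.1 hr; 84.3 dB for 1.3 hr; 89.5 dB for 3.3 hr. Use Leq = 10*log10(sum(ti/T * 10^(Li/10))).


T_total = 2.1 + 1.3 + 3.3 = 6.7 hr
(2.1/6.7) * 10^(86.2/10) = 1.30661e+08
(1.3/6.7) * 10^(84.3/10) = 5.22238e+07
(3.3/6.7) * 10^(89.5/10) = 4.38974e+08
Sum = 1.30661e+08 + 5.22238e+07 + 4.38974e+08 = 6.21859e+08
Leq = 10*log10(6.21859e+08) = 87.937 dB


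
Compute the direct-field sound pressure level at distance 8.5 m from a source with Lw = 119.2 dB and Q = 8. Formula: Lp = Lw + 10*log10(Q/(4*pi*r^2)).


4*pi*r^2 = 4*pi*8.5^2 = 907.92 m^2
Q / (4*pi*r^2) = 8 / 907.92 = 0.00881135
Lp = 119.2 + 10*log10(0.00881135) = 98.65 dB


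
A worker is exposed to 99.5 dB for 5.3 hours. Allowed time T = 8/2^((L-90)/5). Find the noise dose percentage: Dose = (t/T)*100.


T_allowed = 8 / 2^((99.5 - 90)/5) = 2.14355 hr
Dose = 5.3 / 2.14355 * 100 = 247.25 %


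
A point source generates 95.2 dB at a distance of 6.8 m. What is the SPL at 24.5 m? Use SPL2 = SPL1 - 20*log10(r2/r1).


r2/r1 = 24.5/6.8 = 3.60294
Correction = 20*log10(3.60294) = 11.1331 dB
SPL2 = 95.2 - 11.1331 = 84.067 dB


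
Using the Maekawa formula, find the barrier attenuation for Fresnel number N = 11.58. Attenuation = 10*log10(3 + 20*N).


3 + 20*N = 3 + 20*11.58 = 234.6
Att = 10*log10(234.6) = 23.703 dB


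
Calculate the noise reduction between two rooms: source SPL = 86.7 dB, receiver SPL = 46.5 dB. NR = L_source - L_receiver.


NR = L_source - L_receiver (difference between source and receiving room levels)
NR = 86.7 - 46.5 = 40.2 dB


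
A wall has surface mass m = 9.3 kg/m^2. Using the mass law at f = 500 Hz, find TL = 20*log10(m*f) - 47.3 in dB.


m * f = 9.3 * 500 = 4650
20*log10(4650) = 73.3491 dB
TL = 73.3491 - 47.3 = 26.049 dB


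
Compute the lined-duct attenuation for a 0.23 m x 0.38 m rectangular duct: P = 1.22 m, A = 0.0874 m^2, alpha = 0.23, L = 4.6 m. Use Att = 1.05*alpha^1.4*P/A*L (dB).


alpha^1.4 = 0.23^1.4 = 0.127767
Attenuation rate = 1.05 * alpha^1.4 * P / A
= 1.05 * 0.127767 * 1.22 / 0.0874 = 1.87265 dB/m
Total Att = 1.87265 * 4.6 = 8.6142 dB


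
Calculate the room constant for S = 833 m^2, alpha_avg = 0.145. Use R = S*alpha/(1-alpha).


R = 833 * 0.145 / (1 - 0.145) = 141.27 m^2


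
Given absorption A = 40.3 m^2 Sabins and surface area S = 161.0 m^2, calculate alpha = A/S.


Absorption coefficient = absorbed power / incident power
alpha = A / S = 40.3 / 161.0 = 0.25031


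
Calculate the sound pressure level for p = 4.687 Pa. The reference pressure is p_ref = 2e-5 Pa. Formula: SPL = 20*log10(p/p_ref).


p / p_ref = 4.687 / 2e-5 = 234350
SPL = 20 * log10(234350) = 107.4 dB


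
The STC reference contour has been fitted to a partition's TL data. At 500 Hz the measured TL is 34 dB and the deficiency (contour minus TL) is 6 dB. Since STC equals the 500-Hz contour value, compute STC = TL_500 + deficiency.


By ASTM E413, STC = value of the fitted reference contour at 500 Hz.
Contour value at 500 Hz = TL_500 + deficiency = 34 + 6 = 40
STC = 40


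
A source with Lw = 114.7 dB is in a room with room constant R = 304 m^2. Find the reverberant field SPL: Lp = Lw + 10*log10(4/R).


4/R = 4/304 = 0.0131579
Lp = 114.7 + 10*log10(0.0131579) = 95.892 dB


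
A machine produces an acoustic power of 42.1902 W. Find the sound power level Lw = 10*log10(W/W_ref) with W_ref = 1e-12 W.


W / W_ref = 42.1902 / 1e-12 = 4.21902e+13
Lw = 10 * log10(4.21902e+13) = 136.25 dB


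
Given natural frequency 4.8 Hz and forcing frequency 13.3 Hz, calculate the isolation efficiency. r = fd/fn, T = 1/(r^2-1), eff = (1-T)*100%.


r = 13.3 / 4.8 = 2.77083
r^2 - 1 = 2.77083^2 - 1 = 6.6775
T = 1/6.6775 = 0.149757
Efficiency = (1 - 0.149757)*100 = 85.024 %


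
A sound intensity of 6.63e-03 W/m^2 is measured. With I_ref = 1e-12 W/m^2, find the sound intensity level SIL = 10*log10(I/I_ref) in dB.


I / I_ref = 6.63e-03 / 1e-12 = 6.63e+09
SIL = 10 * log10(6.63e+09) = 98.215 dB


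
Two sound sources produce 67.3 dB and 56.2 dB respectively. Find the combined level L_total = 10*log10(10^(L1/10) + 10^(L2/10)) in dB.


10^(67.3/10) = 5.37032e+06
10^(56.2/10) = 416869
Sum = 5.37032e+06 + 416869 = 5.78719e+06
L_total = 10*log10(5.78719e+06) = 67.625 dB


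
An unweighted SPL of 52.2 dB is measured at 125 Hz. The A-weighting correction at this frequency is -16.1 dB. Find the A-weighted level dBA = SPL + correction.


A-weighting table: 125 Hz -> -16.1 dB correction
SPL_A = SPL + correction = 52.2 + (-16.1) = 36.1 dBA


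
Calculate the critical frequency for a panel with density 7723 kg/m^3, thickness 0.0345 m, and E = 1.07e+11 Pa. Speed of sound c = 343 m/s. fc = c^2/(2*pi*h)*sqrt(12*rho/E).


12*rho/E = 12*7723/1.07e+11 = 8.66131e-07
sqrt(12*rho/E) = sqrt(8.66131e-07) = 0.000930662
c^2/(2*pi*h) = 343^2/(2*pi*0.0345) = 542737
fc = 542737 * 0.000930662 = 505.1 Hz


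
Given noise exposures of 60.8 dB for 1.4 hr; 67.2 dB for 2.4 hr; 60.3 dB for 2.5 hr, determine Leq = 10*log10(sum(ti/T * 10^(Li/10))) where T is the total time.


T_total = 1.4 + 2.4 + 2.5 = 6.3 hr
(1.4/6.3) * 10^(60.8/10) = 267170
(2.4/6.3) * 10^(67.2/10) = 1.99927e+06
(2.5/6.3) * 10^(60.3/10) = 425206
Sum = 267170 + 1.99927e+06 + 425206 = 2.69165e+06
Leq = 10*log10(2.69165e+06) = 64.3 dB


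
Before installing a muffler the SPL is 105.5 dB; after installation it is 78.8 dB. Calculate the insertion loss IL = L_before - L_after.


Insertion loss = SPL without muffler - SPL with muffler
IL = 105.5 - 78.8 = 26.7 dB


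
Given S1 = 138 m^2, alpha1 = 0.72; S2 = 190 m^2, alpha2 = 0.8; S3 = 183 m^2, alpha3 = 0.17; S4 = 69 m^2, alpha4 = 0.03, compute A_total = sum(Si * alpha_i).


138 * 0.72 = 99.36
190 * 0.8 = 152
183 * 0.17 = 31.11
69 * 0.03 = 2.07
A_total = 99.36 + 152 + 31.11 + 2.07 = 284.54 m^2


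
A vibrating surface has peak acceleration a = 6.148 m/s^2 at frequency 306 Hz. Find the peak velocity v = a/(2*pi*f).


omega = 2*pi*f = 2*pi*306 = 1922.65 rad/s
v = a / omega = 6.148 / 1922.65 = 0.0031977 m/s


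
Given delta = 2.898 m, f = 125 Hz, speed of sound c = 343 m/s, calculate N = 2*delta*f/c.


N = 2*delta*f/c = 2*delta/lambda, where lambda = c/f
lambda = 343 / 125 = 2.744 m
N = 2 * 2.898 / 2.744 = 2.1122


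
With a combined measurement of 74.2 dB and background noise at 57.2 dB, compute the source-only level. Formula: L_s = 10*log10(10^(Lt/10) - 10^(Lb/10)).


10^(74.2/10) = 2.63027e+07
10^(57.2/10) = 524807
Difference = 2.63027e+07 - 524807 = 2.57779e+07
L_source = 10*log10(2.57779e+07) = 74.112 dB


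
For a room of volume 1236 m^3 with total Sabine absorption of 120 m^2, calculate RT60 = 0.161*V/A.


RT60 = 0.161 * 1236 / 120 = 1.6583 s


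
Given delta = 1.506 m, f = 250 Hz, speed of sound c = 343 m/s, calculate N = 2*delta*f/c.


N = 2*delta*f/c = 2*delta/lambda, where lambda = c/f
lambda = 343 / 250 = 1.372 m
N = 2 * 1.506 / 1.372 = 2.1953


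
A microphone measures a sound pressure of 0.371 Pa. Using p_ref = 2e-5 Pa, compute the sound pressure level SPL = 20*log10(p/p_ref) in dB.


p / p_ref = 0.371 / 2e-5 = 18550
SPL = 20 * log10(18550) = 85.367 dB


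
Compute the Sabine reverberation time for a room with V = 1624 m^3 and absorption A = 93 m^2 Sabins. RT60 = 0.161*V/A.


RT60 = 0.161 * 1624 / 93 = 2.8114 s


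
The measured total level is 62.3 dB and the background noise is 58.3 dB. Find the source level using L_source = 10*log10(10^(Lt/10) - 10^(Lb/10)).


10^(62.3/10) = 1.69824e+06
10^(58.3/10) = 676083
Difference = 1.69824e+06 - 676083 = 1.02216e+06
L_source = 10*log10(1.02216e+06) = 60.095 dB


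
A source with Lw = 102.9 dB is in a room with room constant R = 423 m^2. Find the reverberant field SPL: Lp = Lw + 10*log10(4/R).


4/R = 4/423 = 0.00945626
Lp = 102.9 + 10*log10(0.00945626) = 82.657 dB


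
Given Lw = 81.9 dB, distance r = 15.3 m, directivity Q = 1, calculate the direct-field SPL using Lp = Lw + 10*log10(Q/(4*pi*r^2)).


4*pi*r^2 = 4*pi*15.3^2 = 2941.66 m^2
Q / (4*pi*r^2) = 1 / 2941.66 = 0.000339944
Lp = 81.9 + 10*log10(0.000339944) = 47.214 dB


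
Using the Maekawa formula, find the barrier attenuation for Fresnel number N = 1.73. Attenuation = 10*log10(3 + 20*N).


3 + 20*N = 3 + 20*1.73 = 37.6
Att = 10*log10(37.6) = 15.752 dB


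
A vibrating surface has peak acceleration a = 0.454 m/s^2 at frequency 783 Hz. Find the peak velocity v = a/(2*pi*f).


omega = 2*pi*f = 2*pi*783 = 4919.73 rad/s
v = a / omega = 0.454 / 4919.73 = 9.2281e-05 m/s


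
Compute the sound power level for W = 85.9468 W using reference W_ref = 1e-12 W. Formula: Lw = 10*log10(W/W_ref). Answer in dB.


W / W_ref = 85.9468 / 1e-12 = 8.59468e+13
Lw = 10 * log10(8.59468e+13) = 139.34 dB


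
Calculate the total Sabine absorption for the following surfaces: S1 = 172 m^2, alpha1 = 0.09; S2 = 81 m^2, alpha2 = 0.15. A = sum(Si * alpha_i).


172 * 0.09 = 15.48
81 * 0.15 = 12.15
A_total = 15.48 + 12.15 = 27.63 m^2


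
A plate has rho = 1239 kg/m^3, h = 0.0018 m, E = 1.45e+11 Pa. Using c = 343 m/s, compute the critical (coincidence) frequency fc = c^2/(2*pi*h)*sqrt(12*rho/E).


12*rho/E = 12*1239/1.45e+11 = 1.02538e-07
sqrt(12*rho/E) = sqrt(1.02538e-07) = 0.000320216
c^2/(2*pi*h) = 343^2/(2*pi*0.0018) = 1.04025e+07
fc = 1.04025e+07 * 0.000320216 = 3331 Hz


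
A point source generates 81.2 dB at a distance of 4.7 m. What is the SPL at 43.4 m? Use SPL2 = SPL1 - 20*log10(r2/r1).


r2/r1 = 43.4/4.7 = 9.23404
Correction = 20*log10(9.23404) = 19.3078 dB
SPL2 = 81.2 - 19.3078 = 61.892 dB


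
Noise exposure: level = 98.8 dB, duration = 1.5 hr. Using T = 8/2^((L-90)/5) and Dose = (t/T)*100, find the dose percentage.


T_allowed = 8 / 2^((98.8 - 90)/5) = 2.36199 hr
Dose = 1.5 / 2.36199 * 100 = 63.506 %


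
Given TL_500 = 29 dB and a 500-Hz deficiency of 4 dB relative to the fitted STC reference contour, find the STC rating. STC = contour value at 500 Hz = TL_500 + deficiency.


By ASTM E413, STC = value of the fitted reference contour at 500 Hz.
Contour value at 500 Hz = TL_500 + deficiency = 29 + 4 = 33
STC = 33


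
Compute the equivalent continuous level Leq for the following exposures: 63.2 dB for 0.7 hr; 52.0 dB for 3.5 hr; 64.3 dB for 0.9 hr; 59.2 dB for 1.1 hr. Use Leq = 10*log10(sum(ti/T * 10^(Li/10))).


T_total = 0.7 + 3.5 + 0.9 + 1.1 = 6.2 hr
(0.7/6.2) * 10^(63.2/10) = 235888
(3.5/6.2) * 10^(52.0/10) = 89469.8
(0.9/6.2) * 10^(64.3/10) = 390707
(1.1/6.2) * 10^(59.2/10) = 147571
Sum = 235888 + 89469.8 + 390707 + 147571 = 863636
Leq = 10*log10(863636) = 59.363 dB


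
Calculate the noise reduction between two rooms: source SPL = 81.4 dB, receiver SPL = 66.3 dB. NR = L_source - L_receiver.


NR = L_source - L_receiver (difference between source and receiving room levels)
NR = 81.4 - 66.3 = 15.1 dB


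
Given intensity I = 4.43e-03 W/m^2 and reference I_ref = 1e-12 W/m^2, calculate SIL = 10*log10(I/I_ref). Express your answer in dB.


I / I_ref = 4.43e-03 / 1e-12 = 4.43e+09
SIL = 10 * log10(4.43e+09) = 96.464 dB


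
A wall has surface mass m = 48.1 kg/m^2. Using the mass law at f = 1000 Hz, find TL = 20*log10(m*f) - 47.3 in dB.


m * f = 48.1 * 1000 = 48100
20*log10(48100) = 93.6429 dB
TL = 93.6429 - 47.3 = 46.343 dB


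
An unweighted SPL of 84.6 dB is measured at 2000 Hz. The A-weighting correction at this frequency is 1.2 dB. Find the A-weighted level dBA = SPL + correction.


A-weighting table: 2000 Hz -> 1.2 dB correction
SPL_A = SPL + correction = 84.6 + (1.2) = 85.8 dBA


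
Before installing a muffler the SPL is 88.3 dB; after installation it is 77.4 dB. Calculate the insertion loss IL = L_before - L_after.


Insertion loss = SPL without muffler - SPL with muffler
IL = 88.3 - 77.4 = 10.9 dB


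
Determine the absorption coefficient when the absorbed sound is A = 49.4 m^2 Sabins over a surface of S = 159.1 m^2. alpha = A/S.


Absorption coefficient = absorbed power / incident power
alpha = A / S = 49.4 / 159.1 = 0.3105


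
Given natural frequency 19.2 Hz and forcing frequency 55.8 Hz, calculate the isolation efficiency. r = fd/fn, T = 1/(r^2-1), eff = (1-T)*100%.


r = 55.8 / 19.2 = 2.90625
r^2 - 1 = 2.90625^2 - 1 = 7.44629
T = 1/7.44629 = 0.134295
Efficiency = (1 - 0.134295)*100 = 86.57 %


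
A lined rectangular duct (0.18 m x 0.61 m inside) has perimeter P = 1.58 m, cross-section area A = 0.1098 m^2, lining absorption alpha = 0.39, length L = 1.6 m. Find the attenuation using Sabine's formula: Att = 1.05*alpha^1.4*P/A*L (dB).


alpha^1.4 = 0.39^1.4 = 0.267603
Attenuation rate = 1.05 * alpha^1.4 * P / A
= 1.05 * 0.267603 * 1.58 / 0.1098 = 4.04329 dB/m
Total Att = 4.04329 * 1.6 = 6.4693 dB


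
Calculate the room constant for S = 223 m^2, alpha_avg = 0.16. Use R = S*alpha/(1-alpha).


R = 223 * 0.16 / (1 - 0.16) = 42.476 m^2


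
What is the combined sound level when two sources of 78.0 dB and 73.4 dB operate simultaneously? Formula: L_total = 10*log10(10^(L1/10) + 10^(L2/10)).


10^(78.0/10) = 6.30957e+07
10^(73.4/10) = 2.18776e+07
Sum = 6.30957e+07 + 2.18776e+07 = 8.49733e+07
L_total = 10*log10(8.49733e+07) = 79.293 dB


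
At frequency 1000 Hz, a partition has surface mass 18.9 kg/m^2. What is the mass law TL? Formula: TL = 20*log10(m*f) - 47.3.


m * f = 18.9 * 1000 = 18900
20*log10(18900) = 85.5292 dB
TL = 85.5292 - 47.3 = 38.229 dB


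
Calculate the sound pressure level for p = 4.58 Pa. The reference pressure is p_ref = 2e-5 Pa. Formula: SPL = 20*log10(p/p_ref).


p / p_ref = 4.58 / 2e-5 = 229000
SPL = 20 * log10(229000) = 107.2 dB


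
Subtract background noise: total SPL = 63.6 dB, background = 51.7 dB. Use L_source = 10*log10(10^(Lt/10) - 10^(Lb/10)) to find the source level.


10^(63.6/10) = 2.29087e+06
10^(51.7/10) = 147911
Difference = 2.29087e+06 - 147911 = 2.14296e+06
L_source = 10*log10(2.14296e+06) = 63.31 dB


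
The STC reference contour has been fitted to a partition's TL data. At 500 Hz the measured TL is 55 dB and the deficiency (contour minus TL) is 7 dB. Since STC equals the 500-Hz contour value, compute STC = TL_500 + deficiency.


By ASTM E413, STC = value of the fitted reference contour at 500 Hz.
Contour value at 500 Hz = TL_500 + deficiency = 55 + 7 = 62
STC = 62


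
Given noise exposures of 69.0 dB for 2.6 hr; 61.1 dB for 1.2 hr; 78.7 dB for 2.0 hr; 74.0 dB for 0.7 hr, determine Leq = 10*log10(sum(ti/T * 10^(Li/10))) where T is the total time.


T_total = 2.6 + 1.2 + 2.0 + 0.7 = 6.5 hr
(2.6/6.5) * 10^(69.0/10) = 3.17731e+06
(1.2/6.5) * 10^(61.1/10) = 237831
(2.0/6.5) * 10^(78.7/10) = 2.28095e+07
(0.7/6.5) * 10^(74.0/10) = 2.70511e+06
Sum = 3.17731e+06 + 237831 + 2.28095e+07 + 2.70511e+06 = 2.89298e+07
Leq = 10*log10(2.89298e+07) = 74.613 dB


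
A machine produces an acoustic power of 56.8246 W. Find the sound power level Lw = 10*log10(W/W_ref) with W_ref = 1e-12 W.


W / W_ref = 56.8246 / 1e-12 = 5.68246e+13
Lw = 10 * log10(5.68246e+13) = 137.55 dB


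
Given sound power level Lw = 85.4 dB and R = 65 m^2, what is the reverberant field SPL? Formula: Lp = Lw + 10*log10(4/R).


4/R = 4/65 = 0.0615385
Lp = 85.4 + 10*log10(0.0615385) = 73.291 dB


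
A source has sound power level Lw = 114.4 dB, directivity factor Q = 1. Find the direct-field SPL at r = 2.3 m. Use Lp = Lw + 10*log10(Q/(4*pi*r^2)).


4*pi*r^2 = 4*pi*2.3^2 = 66.4761 m^2
Q / (4*pi*r^2) = 1 / 66.4761 = 0.015043
Lp = 114.4 + 10*log10(0.015043) = 96.173 dB


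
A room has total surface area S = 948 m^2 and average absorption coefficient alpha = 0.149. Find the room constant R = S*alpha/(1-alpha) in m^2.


R = 948 * 0.149 / (1 - 0.149) = 165.98 m^2


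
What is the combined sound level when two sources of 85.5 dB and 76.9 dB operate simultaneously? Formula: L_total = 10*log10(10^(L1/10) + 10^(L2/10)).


10^(85.5/10) = 3.54813e+08
10^(76.9/10) = 4.89779e+07
Sum = 3.54813e+08 + 4.89779e+07 = 4.03791e+08
L_total = 10*log10(4.03791e+08) = 86.062 dB


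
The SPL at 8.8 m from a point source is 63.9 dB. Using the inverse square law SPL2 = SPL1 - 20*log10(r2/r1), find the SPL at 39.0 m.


r2/r1 = 39.0/8.8 = 4.43182
Correction = 20*log10(4.43182) = 12.9316 dB
SPL2 = 63.9 - 12.9316 = 50.968 dB


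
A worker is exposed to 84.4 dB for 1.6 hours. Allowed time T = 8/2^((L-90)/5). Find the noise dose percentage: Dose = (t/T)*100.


T_allowed = 8 / 2^((84.4 - 90)/5) = 17.3878 hr
Dose = 1.6 / 17.3878 * 100 = 9.2019 %


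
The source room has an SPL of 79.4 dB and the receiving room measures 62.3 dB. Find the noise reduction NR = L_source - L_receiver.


NR = L_source - L_receiver (difference between source and receiving room levels)
NR = 79.4 - 62.3 = 17.1 dB


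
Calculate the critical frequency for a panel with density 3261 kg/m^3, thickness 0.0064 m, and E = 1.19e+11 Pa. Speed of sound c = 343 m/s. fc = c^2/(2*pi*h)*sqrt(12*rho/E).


12*rho/E = 12*3261/1.19e+11 = 3.2884e-07
sqrt(12*rho/E) = sqrt(3.2884e-07) = 0.000573446
c^2/(2*pi*h) = 343^2/(2*pi*0.0064) = 2.92569e+06
fc = 2.92569e+06 * 0.000573446 = 1677.7 Hz


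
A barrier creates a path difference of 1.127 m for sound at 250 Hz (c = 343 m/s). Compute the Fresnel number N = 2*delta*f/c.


N = 2*delta*f/c = 2*delta/lambda, where lambda = c/f
lambda = 343 / 250 = 1.372 m
N = 2 * 1.127 / 1.372 = 1.6429


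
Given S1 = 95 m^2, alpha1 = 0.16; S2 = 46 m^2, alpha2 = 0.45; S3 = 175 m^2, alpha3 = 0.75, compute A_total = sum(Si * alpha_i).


95 * 0.16 = 15.2
46 * 0.45 = 20.7
175 * 0.75 = 131.25
A_total = 15.2 + 20.7 + 131.25 = 167.15 m^2


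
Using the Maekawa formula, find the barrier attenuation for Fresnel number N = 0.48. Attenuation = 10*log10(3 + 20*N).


3 + 20*N = 3 + 20*0.48 = 12.6
Att = 10*log10(12.6) = 11.004 dB


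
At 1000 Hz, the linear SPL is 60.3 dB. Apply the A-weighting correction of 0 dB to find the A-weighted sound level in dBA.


A-weighting table: 1000 Hz -> 0 dB correction
SPL_A = SPL + correction = 60.3 + (0) = 60.3 dBA


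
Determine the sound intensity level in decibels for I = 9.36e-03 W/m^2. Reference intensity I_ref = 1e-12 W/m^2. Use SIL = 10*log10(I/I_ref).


I / I_ref = 9.36e-03 / 1e-12 = 9.36e+09
SIL = 10 * log10(9.36e+09) = 99.713 dB


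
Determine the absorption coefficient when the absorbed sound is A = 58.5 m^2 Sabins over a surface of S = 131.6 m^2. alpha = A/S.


Absorption coefficient = absorbed power / incident power
alpha = A / S = 58.5 / 131.6 = 0.44453


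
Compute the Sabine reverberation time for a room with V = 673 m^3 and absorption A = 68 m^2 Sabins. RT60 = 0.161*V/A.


RT60 = 0.161 * 673 / 68 = 1.5934 s


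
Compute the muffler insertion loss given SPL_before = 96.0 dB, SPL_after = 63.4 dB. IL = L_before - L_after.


Insertion loss = SPL without muffler - SPL with muffler
IL = 96.0 - 63.4 = 32.6 dB


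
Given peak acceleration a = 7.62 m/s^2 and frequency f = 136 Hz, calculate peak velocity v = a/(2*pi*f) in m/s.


omega = 2*pi*f = 2*pi*136 = 854.513 rad/s
v = a / omega = 7.62 / 854.513 = 0.0089174 m/s


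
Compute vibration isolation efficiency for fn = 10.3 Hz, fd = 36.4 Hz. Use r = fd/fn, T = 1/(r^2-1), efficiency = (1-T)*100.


r = 36.4 / 10.3 = 3.53398
r^2 - 1 = 3.53398^2 - 1 = 11.489
T = 1/11.489 = 0.0870398
Efficiency = (1 - 0.0870398)*100 = 91.296 %


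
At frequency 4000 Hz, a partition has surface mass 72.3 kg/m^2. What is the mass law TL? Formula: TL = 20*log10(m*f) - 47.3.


m * f = 72.3 * 4000 = 289200
20*log10(289200) = 109.224 dB
TL = 109.224 - 47.3 = 61.924 dB


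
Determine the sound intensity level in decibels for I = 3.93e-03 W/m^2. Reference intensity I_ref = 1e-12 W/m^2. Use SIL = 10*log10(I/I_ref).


I / I_ref = 3.93e-03 / 1e-12 = 3.93e+09
SIL = 10 * log10(3.93e+09) = 95.944 dB


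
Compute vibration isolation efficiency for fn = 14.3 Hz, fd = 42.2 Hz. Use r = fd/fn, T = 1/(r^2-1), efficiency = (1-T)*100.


r = 42.2 / 14.3 = 2.95105
r^2 - 1 = 2.95105^2 - 1 = 7.7087
T = 1/7.7087 = 0.129724
Efficiency = (1 - 0.129724)*100 = 87.028 %


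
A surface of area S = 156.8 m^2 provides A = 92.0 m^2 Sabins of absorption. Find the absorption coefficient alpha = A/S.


Absorption coefficient = absorbed power / incident power
alpha = A / S = 92.0 / 156.8 = 0.58673


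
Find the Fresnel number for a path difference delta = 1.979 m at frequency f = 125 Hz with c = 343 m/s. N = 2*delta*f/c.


N = 2*delta*f/c = 2*delta/lambda, where lambda = c/f
lambda = 343 / 125 = 2.744 m
N = 2 * 1.979 / 2.744 = 1.4424


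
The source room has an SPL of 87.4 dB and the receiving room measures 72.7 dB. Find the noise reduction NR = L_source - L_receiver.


NR = L_source - L_receiver (difference between source and receiving room levels)
NR = 87.4 - 72.7 = 14.7 dB


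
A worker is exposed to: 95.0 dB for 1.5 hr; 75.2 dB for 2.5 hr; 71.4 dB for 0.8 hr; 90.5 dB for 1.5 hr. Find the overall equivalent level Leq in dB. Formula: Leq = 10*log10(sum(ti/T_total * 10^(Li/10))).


T_total = 1.5 + 2.5 + 0.8 + 1.5 = 6.3 hr
(1.5/6.3) * 10^(95.0/10) = 7.52923e+08
(2.5/6.3) * 10^(75.2/10) = 1.31401e+07
(0.8/6.3) * 10^(71.4/10) = 1.75287e+06
(1.5/6.3) * 10^(90.5/10) = 2.67147e+08
Sum = 7.52923e+08 + 1.31401e+07 + 1.75287e+06 + 2.67147e+08 = 1.03496e+09
Leq = 10*log10(1.03496e+09) = 90.149 dB


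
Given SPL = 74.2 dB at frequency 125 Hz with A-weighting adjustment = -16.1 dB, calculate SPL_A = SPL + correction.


A-weighting table: 125 Hz -> -16.1 dB correction
SPL_A = SPL + correction = 74.2 + (-16.1) = 58.1 dBA


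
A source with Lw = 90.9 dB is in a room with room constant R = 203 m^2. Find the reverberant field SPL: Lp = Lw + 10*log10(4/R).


4/R = 4/203 = 0.0197044
Lp = 90.9 + 10*log10(0.0197044) = 73.846 dB


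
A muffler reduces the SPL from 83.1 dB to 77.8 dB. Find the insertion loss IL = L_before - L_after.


Insertion loss = SPL without muffler - SPL with muffler
IL = 83.1 - 77.8 = 5.3 dB


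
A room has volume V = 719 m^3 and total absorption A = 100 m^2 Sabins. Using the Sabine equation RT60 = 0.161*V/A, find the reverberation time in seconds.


RT60 = 0.161 * 719 / 100 = 1.1576 s


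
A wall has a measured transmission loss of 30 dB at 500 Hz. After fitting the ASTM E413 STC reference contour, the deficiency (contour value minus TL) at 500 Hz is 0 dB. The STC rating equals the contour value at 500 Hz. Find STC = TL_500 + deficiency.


By ASTM E413, STC = value of the fitted reference contour at 500 Hz.
Contour value at 500 Hz = TL_500 + deficiency = 30 + 0 = 30
STC = 30


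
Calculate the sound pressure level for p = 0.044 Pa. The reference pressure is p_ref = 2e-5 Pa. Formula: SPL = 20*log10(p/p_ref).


p / p_ref = 0.044 / 2e-5 = 2200
SPL = 20 * log10(2200) = 66.848 dB


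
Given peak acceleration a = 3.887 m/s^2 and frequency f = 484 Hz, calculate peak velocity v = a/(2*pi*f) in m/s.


omega = 2*pi*f = 2*pi*484 = 3041.06 rad/s
v = a / omega = 3.887 / 3041.06 = 0.0012782 m/s


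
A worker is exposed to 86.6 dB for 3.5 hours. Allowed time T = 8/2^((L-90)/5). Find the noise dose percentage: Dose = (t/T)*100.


T_allowed = 8 / 2^((86.6 - 90)/5) = 12.8171 hr
Dose = 3.5 / 12.8171 * 100 = 27.307 %


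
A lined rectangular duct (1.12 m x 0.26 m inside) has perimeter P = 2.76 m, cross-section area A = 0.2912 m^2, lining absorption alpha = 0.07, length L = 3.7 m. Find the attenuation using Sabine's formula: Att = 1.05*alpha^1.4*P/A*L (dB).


alpha^1.4 = 0.07^1.4 = 0.0241622
Attenuation rate = 1.05 * alpha^1.4 * P / A
= 1.05 * 0.0241622 * 2.76 / 0.2912 = 0.24046 dB/m
Total Att = 0.24046 * 3.7 = 0.8897 dB


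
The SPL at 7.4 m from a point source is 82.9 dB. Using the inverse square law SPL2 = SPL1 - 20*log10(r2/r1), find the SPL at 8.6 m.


r2/r1 = 8.6/7.4 = 1.16216
Correction = 20*log10(1.16216) = 1.30532 dB
SPL2 = 82.9 - 1.30532 = 81.595 dB


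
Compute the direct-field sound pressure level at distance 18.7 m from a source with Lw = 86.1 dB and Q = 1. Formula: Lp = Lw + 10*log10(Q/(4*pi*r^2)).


4*pi*r^2 = 4*pi*18.7^2 = 4394.33 m^2
Q / (4*pi*r^2) = 1 / 4394.33 = 0.000227566
Lp = 86.1 + 10*log10(0.000227566) = 49.671 dB


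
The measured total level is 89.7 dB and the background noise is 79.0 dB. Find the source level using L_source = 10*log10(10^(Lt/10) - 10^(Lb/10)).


10^(89.7/10) = 9.33254e+08
10^(79.0/10) = 7.94328e+07
Difference = 9.33254e+08 - 7.94328e+07 = 8.53821e+08
L_source = 10*log10(8.53821e+08) = 89.314 dB


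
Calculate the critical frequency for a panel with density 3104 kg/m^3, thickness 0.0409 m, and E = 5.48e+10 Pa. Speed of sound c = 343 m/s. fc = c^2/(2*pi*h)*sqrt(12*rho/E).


12*rho/E = 12*3104/5.48e+10 = 6.79708e-07
sqrt(12*rho/E) = sqrt(6.79708e-07) = 0.000824444
c^2/(2*pi*h) = 343^2/(2*pi*0.0409) = 457810
fc = 457810 * 0.000824444 = 377.44 Hz


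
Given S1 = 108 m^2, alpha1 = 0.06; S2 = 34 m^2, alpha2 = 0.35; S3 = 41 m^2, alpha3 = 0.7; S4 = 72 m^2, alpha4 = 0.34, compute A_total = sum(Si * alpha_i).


108 * 0.06 = 6.48
34 * 0.35 = 11.9
41 * 0.7 = 28.7
72 * 0.34 = 24.48
A_total = 6.48 + 11.9 + 28.7 + 24.48 = 71.56 m^2


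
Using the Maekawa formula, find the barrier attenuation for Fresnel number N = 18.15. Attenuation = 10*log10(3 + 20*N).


3 + 20*N = 3 + 20*18.15 = 366
Att = 10*log10(366) = 25.635 dB


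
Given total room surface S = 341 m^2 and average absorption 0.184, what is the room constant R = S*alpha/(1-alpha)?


R = 341 * 0.184 / (1 - 0.184) = 76.892 m^2


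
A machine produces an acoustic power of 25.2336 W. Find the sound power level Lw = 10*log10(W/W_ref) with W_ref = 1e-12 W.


W / W_ref = 25.2336 / 1e-12 = 2.52336e+13
Lw = 10 * log10(2.52336e+13) = 134.02 dB


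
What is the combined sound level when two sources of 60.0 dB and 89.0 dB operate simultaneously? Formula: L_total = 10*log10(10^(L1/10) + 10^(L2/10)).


10^(60.0/10) = 1e+06
10^(89.0/10) = 7.94328e+08
Sum = 1e+06 + 7.94328e+08 = 7.95328e+08
L_total = 10*log10(7.95328e+08) = 89.005 dB


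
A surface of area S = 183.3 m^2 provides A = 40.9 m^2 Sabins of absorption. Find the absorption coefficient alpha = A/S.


Absorption coefficient = absorbed power / incident power
alpha = A / S = 40.9 / 183.3 = 0.22313


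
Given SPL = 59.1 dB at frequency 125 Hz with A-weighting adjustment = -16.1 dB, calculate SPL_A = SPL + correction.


A-weighting table: 125 Hz -> -16.1 dB correction
SPL_A = SPL + correction = 59.1 + (-16.1) = 43 dBA


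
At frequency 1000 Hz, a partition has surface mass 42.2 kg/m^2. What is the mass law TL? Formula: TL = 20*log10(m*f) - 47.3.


m * f = 42.2 * 1000 = 42200
20*log10(42200) = 92.5062 dB
TL = 92.5062 - 47.3 = 45.206 dB


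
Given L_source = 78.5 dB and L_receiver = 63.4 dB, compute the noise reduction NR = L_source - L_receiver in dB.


NR = L_source - L_receiver (difference between source and receiving room levels)
NR = 78.5 - 63.4 = 15.1 dB


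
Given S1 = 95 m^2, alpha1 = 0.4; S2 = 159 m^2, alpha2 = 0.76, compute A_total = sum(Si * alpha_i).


95 * 0.4 = 38
159 * 0.76 = 120.84
A_total = 38 + 120.84 = 158.84 m^2


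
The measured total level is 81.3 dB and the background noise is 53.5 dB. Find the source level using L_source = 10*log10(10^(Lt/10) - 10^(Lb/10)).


10^(81.3/10) = 1.34896e+08
10^(53.5/10) = 223872
Difference = 1.34896e+08 - 223872 = 1.34672e+08
L_source = 10*log10(1.34672e+08) = 81.293 dB


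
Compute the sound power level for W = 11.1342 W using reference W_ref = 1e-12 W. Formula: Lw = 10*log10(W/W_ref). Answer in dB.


W / W_ref = 11.1342 / 1e-12 = 1.11342e+13
Lw = 10 * log10(1.11342e+13) = 130.47 dB


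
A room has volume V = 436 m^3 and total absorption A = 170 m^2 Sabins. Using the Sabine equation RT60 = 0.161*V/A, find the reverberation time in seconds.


RT60 = 0.161 * 436 / 170 = 0.41292 s


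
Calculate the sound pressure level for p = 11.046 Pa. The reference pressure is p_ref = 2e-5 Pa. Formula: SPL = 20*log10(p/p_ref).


p / p_ref = 11.046 / 2e-5 = 552300
SPL = 20 * log10(552300) = 114.84 dB


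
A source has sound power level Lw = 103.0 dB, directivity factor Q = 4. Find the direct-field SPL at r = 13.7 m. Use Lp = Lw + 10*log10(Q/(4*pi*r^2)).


4*pi*r^2 = 4*pi*13.7^2 = 2358.58 m^2
Q / (4*pi*r^2) = 4 / 2358.58 = 0.00169594
Lp = 103.0 + 10*log10(0.00169594) = 75.294 dB


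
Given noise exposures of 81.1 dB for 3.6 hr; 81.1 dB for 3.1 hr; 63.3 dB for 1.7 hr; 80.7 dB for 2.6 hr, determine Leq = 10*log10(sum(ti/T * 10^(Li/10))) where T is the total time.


T_total = 3.6 + 3.1 + 1.7 + 2.6 = 11.0 hr
(3.6/11.0) * 10^(81.1/10) = 4.21609e+07
(3.1/11.0) * 10^(81.1/10) = 3.63052e+07
(1.7/11.0) * 10^(63.3/10) = 330412
(2.6/11.0) * 10^(80.7/10) = 2.77703e+07
Sum = 4.21609e+07 + 3.63052e+07 + 330412 + 2.77703e+07 = 1.06567e+08
Leq = 10*log10(1.06567e+08) = 80.276 dB


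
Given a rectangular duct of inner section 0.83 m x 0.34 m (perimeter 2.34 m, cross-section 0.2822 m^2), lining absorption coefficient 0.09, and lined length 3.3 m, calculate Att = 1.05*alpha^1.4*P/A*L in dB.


alpha^1.4 = 0.09^1.4 = 0.034351
Attenuation rate = 1.05 * alpha^1.4 * P / A
= 1.05 * 0.034351 * 2.34 / 0.2822 = 0.29908 dB/m
Total Att = 0.29908 * 3.3 = 0.98696 dB


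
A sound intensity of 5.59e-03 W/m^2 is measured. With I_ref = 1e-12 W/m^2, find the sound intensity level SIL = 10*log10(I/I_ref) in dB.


I / I_ref = 5.59e-03 / 1e-12 = 5.59e+09
SIL = 10 * log10(5.59e+09) = 97.474 dB


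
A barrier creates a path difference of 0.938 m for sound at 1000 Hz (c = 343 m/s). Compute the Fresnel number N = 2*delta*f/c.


N = 2*delta*f/c = 2*delta/lambda, where lambda = c/f
lambda = 343 / 1000 = 0.343 m
N = 2 * 0.938 / 0.343 = 5.4694


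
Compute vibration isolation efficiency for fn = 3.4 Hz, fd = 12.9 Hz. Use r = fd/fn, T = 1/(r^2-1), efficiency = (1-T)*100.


r = 12.9 / 3.4 = 3.79412
r^2 - 1 = 3.79412^2 - 1 = 13.3953
T = 1/13.3953 = 0.074653
Efficiency = (1 - 0.074653)*100 = 92.535 %


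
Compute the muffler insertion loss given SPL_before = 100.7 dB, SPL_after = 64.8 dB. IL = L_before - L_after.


Insertion loss = SPL without muffler - SPL with muffler
IL = 100.7 - 64.8 = 35.9 dB


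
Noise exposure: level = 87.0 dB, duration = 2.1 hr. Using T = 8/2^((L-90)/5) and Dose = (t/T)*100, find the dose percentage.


T_allowed = 8 / 2^((87.0 - 90)/5) = 12.1257 hr
Dose = 2.1 / 12.1257 * 100 = 17.319 %


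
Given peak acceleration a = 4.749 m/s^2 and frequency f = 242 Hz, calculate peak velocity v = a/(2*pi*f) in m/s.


omega = 2*pi*f = 2*pi*242 = 1520.53 rad/s
v = a / omega = 4.749 / 1520.53 = 0.0031233 m/s


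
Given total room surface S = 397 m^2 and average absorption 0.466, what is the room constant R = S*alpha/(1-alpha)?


R = 397 * 0.466 / (1 - 0.466) = 346.45 m^2


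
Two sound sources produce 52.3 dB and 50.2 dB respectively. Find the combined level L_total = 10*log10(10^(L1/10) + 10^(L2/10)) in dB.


10^(52.3/10) = 169824
10^(50.2/10) = 104713
Sum = 169824 + 104713 = 274537
L_total = 10*log10(274537) = 54.386 dB


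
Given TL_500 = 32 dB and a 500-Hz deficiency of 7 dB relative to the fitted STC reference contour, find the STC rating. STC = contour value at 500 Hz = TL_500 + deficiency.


By ASTM E413, STC = value of the fitted reference contour at 500 Hz.
Contour value at 500 Hz = TL_500 + deficiency = 32 + 7 = 39
STC = 39


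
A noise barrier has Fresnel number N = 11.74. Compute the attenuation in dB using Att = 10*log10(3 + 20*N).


3 + 20*N = 3 + 20*11.74 = 237.8
Att = 10*log10(237.8) = 23.762 dB


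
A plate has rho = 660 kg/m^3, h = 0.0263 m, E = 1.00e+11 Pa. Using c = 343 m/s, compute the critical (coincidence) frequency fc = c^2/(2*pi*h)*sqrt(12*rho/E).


12*rho/E = 12*660/1.00e+11 = 7.92e-08
sqrt(12*rho/E) = sqrt(7.92e-08) = 0.000281425
c^2/(2*pi*h) = 343^2/(2*pi*0.0263) = 711955
fc = 711955 * 0.000281425 = 200.36 Hz


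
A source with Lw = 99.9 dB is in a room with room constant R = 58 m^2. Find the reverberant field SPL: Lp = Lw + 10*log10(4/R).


4/R = 4/58 = 0.0689655
Lp = 99.9 + 10*log10(0.0689655) = 88.286 dB


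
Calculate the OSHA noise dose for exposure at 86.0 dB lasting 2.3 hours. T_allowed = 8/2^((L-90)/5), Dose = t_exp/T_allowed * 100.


T_allowed = 8 / 2^((86.0 - 90)/5) = 13.9288 hr
Dose = 2.3 / 13.9288 * 100 = 16.513 %


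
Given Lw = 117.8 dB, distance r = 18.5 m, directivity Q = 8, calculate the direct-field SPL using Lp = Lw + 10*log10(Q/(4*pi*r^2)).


4*pi*r^2 = 4*pi*18.5^2 = 4300.84 m^2
Q / (4*pi*r^2) = 8 / 4300.84 = 0.0018601
Lp = 117.8 + 10*log10(0.0018601) = 90.495 dB


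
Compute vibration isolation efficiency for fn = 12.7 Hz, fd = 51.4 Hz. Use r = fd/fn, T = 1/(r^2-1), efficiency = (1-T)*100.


r = 51.4 / 12.7 = 4.04724
r^2 - 1 = 4.04724^2 - 1 = 15.3802
T = 1/15.3802 = 0.0650187
Efficiency = (1 - 0.0650187)*100 = 93.498 %


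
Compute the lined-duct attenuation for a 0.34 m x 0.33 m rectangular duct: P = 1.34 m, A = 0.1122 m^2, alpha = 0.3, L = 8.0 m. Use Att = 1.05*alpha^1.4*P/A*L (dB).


alpha^1.4 = 0.3^1.4 = 0.18534
Attenuation rate = 1.05 * alpha^1.4 * P / A
= 1.05 * 0.18534 * 1.34 / 0.1122 = 2.32418 dB/m
Total Att = 2.32418 * 8.0 = 18.593 dB


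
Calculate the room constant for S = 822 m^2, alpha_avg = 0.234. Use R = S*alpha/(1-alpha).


R = 822 * 0.234 / (1 - 0.234) = 251.11 m^2


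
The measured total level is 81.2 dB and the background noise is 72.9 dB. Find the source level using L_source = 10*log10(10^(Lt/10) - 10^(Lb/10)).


10^(81.2/10) = 1.31826e+08
10^(72.9/10) = 1.94984e+07
Difference = 1.31826e+08 - 1.94984e+07 = 1.12328e+08
L_source = 10*log10(1.12328e+08) = 80.505 dB


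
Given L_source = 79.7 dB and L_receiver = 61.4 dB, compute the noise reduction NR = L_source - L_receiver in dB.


NR = L_source - L_receiver (difference between source and receiving room levels)
NR = 79.7 - 61.4 = 18.3 dB


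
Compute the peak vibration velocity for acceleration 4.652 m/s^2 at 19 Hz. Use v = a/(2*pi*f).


omega = 2*pi*f = 2*pi*19 = 119.381 rad/s
v = a / omega = 4.652 / 119.381 = 0.038968 m/s


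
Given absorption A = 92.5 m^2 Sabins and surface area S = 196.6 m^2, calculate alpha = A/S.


Absorption coefficient = absorbed power / incident power
alpha = A / S = 92.5 / 196.6 = 0.4705


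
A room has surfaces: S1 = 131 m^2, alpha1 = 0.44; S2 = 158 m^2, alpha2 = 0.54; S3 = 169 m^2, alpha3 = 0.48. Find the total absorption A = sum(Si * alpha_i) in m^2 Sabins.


131 * 0.44 = 57.64
158 * 0.54 = 85.32
169 * 0.48 = 81.12
A_total = 57.64 + 85.32 + 81.12 = 224.08 m^2


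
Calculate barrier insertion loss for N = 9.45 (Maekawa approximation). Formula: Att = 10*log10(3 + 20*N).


3 + 20*N = 3 + 20*9.45 = 192
Att = 10*log10(192) = 22.833 dB


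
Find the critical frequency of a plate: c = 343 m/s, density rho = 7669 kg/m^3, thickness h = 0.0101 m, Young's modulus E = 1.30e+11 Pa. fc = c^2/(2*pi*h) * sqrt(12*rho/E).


12*rho/E = 12*7669/1.30e+11 = 7.07908e-07
sqrt(12*rho/E) = sqrt(7.07908e-07) = 0.000841373
c^2/(2*pi*h) = 343^2/(2*pi*0.0101) = 1.8539e+06
fc = 1.8539e+06 * 0.000841373 = 1559.8 Hz


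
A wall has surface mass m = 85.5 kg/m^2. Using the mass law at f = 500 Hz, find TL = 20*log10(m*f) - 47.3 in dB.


m * f = 85.5 * 500 = 42750
20*log10(42750) = 92.6187 dB
TL = 92.6187 - 47.3 = 45.319 dB


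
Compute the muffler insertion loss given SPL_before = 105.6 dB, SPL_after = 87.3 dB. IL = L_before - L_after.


Insertion loss = SPL without muffler - SPL with muffler
IL = 105.6 - 87.3 = 18.3 dB


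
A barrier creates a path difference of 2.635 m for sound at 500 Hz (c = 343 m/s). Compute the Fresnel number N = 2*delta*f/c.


N = 2*delta*f/c = 2*delta/lambda, where lambda = c/f
lambda = 343 / 500 = 0.686 m
N = 2 * 2.635 / 0.686 = 7.6822


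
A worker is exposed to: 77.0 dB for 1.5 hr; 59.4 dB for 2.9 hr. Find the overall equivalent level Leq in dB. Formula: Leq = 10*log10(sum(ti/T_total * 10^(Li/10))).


T_total = 1.5 + 2.9 = 4.4 hr
(1.5/4.4) * 10^(77.0/10) = 1.70859e+07
(2.9/4.4) * 10^(59.4/10) = 574044
Sum = 1.70859e+07 + 574044 = 1.76599e+07
Leq = 10*log10(1.76599e+07) = 72.47 dB


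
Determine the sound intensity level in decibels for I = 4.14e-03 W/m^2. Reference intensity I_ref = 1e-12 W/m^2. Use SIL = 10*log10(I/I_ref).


I / I_ref = 4.14e-03 / 1e-12 = 4.14e+09
SIL = 10 * log10(4.14e+09) = 96.17 dB


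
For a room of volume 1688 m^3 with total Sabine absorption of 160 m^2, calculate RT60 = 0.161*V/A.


RT60 = 0.161 * 1688 / 160 = 1.6986 s


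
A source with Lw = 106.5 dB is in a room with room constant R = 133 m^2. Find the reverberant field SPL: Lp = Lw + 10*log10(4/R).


4/R = 4/133 = 0.0300752
Lp = 106.5 + 10*log10(0.0300752) = 91.282 dB


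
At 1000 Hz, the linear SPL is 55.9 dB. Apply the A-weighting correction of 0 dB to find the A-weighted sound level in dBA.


A-weighting table: 1000 Hz -> 0 dB correction
SPL_A = SPL + correction = 55.9 + (0) = 55.9 dBA


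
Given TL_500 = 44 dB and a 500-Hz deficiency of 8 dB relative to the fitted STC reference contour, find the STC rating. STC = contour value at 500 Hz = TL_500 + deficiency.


By ASTM E413, STC = value of the fitted reference contour at 500 Hz.
Contour value at 500 Hz = TL_500 + deficiency = 44 + 8 = 52
STC = 52


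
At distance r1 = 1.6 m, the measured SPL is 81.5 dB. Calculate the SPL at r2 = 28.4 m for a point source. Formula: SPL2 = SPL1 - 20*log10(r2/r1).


r2/r1 = 28.4/1.6 = 17.75
Correction = 20*log10(17.75) = 24.984 dB
SPL2 = 81.5 - 24.984 = 56.516 dB


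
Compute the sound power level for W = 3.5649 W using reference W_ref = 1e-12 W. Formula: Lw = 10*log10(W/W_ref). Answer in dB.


W / W_ref = 3.5649 / 1e-12 = 3.5649e+12
Lw = 10 * log10(3.5649e+12) = 125.52 dB


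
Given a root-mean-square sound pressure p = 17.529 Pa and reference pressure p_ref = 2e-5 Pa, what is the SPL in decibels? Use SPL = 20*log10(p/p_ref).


p / p_ref = 17.529 / 2e-5 = 876450
SPL = 20 * log10(876450) = 118.85 dB
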